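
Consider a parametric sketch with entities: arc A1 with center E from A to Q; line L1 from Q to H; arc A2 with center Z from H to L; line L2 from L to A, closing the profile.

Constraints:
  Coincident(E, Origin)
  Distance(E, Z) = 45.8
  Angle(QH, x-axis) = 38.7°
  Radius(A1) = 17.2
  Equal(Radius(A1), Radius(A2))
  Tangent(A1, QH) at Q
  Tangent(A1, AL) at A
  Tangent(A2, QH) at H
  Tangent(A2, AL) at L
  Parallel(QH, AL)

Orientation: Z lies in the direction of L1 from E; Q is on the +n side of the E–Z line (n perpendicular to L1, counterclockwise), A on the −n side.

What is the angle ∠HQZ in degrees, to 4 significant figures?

20.58°

The slot axis is L1's direction at 38.7°, so u = (cos 38.7°, sin 38.7°) = (0.7804, 0.6252) and n = (−sin 38.7°, cos 38.7°) = (-0.6252, 0.7804). E is at the origin and Z lies 45.8 along u from E, so Z = 45.8·u = (35.74, 28.64). Tangency of A1 to both parallel lines with radius 17.2 puts Q and A at E ± 17.2·n: Q = (-10.75, 13.42), A = (10.75, -13.42). Equal radii place H and L the same way about Z: H = Z + 17.2·n = (24.99, 42.06), L = Z − 17.2·n = (46.50, 15.21). Then cos ∠HQZ = QH·QZ / (|QH||QZ|), giving 20.58°.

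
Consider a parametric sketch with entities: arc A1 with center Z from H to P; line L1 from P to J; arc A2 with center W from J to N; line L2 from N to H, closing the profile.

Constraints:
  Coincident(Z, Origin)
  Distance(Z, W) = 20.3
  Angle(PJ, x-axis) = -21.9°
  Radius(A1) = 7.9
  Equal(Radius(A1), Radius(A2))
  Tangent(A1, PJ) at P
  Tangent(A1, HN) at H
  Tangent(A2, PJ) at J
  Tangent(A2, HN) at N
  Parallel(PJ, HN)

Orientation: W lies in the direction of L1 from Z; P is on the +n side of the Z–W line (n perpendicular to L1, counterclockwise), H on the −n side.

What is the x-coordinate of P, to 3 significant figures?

2.95

Z is at the origin and W lies 20.3 along u from Z, so W = 20.3·u = (18.8, -7.57). Tangency of A1 to both parallel lines with radius 7.9 puts P and H at Z ± 7.9·n: P = (2.95, 7.33), H = (-2.95, -7.33). So P.x = 2.95.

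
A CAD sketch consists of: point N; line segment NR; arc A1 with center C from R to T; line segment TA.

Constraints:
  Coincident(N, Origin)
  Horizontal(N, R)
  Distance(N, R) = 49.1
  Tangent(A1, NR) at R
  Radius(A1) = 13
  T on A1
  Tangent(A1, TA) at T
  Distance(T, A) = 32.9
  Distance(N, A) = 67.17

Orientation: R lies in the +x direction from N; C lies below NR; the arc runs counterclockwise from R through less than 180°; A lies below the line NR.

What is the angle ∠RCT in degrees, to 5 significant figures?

107.65°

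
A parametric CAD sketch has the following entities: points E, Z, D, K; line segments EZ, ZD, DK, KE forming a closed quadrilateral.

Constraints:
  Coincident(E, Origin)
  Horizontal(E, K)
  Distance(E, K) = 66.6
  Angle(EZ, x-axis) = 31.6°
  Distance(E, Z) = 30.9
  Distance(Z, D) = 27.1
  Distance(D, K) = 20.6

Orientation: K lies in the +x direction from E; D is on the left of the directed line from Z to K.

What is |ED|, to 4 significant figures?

55.71

E is at the origin; EK is horizontal with |EK| = 66.6 and K in +x, so K = (66.6, 0). EZ runs at 31.6° with |EZ| = 30.9, so Z = (26.32, 16.19). D is determined by |ZD| = 27.1 and |DK| = 20.6 together: it lies at the intersection of circle(Z, 27.1) and circle(K, 20.6). With |ZK| = 43.41, the foot of the radical line on ZK is 25.28 from Z and the perpendicular offset is √(27.1² − 25.28²) = 9.769. Taking the left-of-ZK solution: D = (53.42, 15.83).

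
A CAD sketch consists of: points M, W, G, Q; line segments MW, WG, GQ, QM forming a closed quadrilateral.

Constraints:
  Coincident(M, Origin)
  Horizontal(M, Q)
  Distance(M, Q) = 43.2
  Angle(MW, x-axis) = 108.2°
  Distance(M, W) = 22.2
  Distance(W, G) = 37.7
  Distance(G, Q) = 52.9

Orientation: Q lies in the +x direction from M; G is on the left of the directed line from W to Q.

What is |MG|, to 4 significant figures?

51.54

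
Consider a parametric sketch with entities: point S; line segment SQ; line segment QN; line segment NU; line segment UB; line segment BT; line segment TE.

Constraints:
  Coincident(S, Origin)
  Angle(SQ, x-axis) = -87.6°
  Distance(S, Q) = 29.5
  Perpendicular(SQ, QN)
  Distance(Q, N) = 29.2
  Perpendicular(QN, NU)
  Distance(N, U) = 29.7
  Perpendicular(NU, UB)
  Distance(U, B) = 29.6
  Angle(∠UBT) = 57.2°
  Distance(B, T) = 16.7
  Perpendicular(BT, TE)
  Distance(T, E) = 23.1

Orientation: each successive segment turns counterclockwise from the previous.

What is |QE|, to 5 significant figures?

39.767

∠UBT = 57.2° gives BT at -54.800° from the x-axis; with |BT| = 16.7, T = (9.2184, -13.463). BT is perpendicular to TE, so TE runs at 35.200°; with |TE| = 23.1, E = (28.094, -0.14766). Then |QE| = |E − Q| = 39.767.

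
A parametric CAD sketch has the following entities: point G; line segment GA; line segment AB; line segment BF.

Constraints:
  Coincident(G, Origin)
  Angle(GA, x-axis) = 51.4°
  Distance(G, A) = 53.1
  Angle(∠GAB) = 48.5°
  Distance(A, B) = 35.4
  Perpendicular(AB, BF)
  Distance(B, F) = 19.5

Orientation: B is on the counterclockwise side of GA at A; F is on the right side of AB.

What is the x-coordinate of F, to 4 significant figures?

-3.213

G is at the origin; GA runs at 51.4° with length 53.1, so A = 53.1·(cos 51.4°, sin 51.4°) = (33.13, 41.50). ∠GAB = 48.5°, so AB runs at 51.4° + (180° − 48.5°) = 182.9° from the x-axis; with |AB| = 35.4, B = A + 35.4·(cos 182.9°, sin 182.9°) = (-2.227, 39.71). The perpendicularity gives BF at right angles to AB; with |BF| = 19.5 on the right of AB, F = B + 19.5·(-0.05059, 0.9987) = (-3.213, 59.18). So F.x = -3.213.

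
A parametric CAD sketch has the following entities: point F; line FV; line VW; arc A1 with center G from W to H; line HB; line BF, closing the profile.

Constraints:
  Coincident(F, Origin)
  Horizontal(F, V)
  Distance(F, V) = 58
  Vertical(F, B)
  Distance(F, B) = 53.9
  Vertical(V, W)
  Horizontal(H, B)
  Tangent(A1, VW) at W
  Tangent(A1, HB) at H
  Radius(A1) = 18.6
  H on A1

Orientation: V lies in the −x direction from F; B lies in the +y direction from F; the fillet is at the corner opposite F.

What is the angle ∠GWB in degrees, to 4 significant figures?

17.78°

F is at the origin; FV is horizontal with |FV| = 58.0 and V on the −x side, so V = (-58.00, 0.000). F and B share the same x with |FB| = 53.9 and B on the +y side, so B = (0.000, 53.90). The virtual corner opposite F is at (-58.00, 53.90). A1 meets VW tangentially, so GW is at right angles to VW and since A1 is tangent to HB there, GH ⟂ HB, with radius 18.6, so the center G sits 18.6 in from both sides at G = (-39.40, 35.30). That places the tangent points at W = (-58.00, 35.30) on VW and H = (-39.40, 53.90) on HB. Then cos ∠GWB = WG·WB / (|WG||WB|), giving 17.78°.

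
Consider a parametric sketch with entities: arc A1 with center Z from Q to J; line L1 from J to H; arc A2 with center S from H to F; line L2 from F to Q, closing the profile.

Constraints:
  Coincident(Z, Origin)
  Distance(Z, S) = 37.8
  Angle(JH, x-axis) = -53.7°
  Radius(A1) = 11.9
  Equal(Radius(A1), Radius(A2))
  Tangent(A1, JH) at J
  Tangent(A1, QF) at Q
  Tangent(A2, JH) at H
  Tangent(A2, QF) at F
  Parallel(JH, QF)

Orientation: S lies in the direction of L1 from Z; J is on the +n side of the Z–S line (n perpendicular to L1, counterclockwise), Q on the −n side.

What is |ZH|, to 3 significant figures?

39.6

The slot axis is L1's direction at -53.7°, so u = (cos -53.7°, sin -53.7°) = (0.592, -0.806) and n = (−sin -53.7°, cos -53.7°) = (0.806, 0.592). Z is at the origin and S lies 37.8 along u from Z, so S = 37.8·u = (22.4, -30.5). Tangency of A1 to both parallel lines with radius 11.9 puts J and Q at Z ± 11.9·n: J = (9.59, 7.04), Q = (-9.59, -7.04). Equal radii place H and F the same way about S: H = S + 11.9·n = (32.0, -23.4), F = S − 11.9·n = (12.8, -37.5). Then |ZH| = |H − Z| = 39.6.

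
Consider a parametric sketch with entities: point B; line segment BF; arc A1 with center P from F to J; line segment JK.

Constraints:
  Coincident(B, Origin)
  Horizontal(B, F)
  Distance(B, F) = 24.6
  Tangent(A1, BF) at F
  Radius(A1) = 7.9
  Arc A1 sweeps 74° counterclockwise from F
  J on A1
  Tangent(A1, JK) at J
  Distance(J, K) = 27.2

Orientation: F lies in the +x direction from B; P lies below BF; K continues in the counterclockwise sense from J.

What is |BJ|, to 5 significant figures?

17.943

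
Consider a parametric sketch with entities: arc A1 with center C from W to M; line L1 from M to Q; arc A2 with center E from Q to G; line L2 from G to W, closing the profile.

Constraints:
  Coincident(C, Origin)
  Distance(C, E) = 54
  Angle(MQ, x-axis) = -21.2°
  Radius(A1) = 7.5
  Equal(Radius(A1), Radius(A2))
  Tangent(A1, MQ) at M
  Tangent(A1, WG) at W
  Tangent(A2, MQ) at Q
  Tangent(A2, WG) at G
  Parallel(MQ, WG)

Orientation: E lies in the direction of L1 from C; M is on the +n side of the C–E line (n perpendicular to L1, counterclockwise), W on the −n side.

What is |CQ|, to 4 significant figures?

54.52

The slot axis is L1's direction at -21.2°, so u = (cos -21.2°, sin -21.2°) = (0.9323, -0.3616) and n = (−sin -21.2°, cos -21.2°) = (0.3616, 0.9323). C is at the origin and E lies 54.0 along u from C, so E = 54.0·u = (50.35, -19.53). Tangency of A1 to both parallel lines with radius 7.5 puts M and W at C ± 7.5·n: M = (2.712, 6.992), W = (-2.712, -6.992). Equal radii place Q and G the same way about E: Q = E + 7.5·n = (53.06, -12.54), G = E − 7.5·n = (47.63, -26.52). Then |CQ| = |Q − C| = 54.52.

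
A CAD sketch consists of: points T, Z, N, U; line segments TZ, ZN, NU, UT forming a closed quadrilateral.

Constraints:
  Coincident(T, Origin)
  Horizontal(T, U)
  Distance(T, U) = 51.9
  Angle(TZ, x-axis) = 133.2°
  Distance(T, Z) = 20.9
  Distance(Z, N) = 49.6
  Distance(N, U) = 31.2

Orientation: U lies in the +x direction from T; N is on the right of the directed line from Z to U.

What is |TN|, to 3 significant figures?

29.1

Checks: |ZN| = 49.60 ✓; |NU| = 31.20 ✓.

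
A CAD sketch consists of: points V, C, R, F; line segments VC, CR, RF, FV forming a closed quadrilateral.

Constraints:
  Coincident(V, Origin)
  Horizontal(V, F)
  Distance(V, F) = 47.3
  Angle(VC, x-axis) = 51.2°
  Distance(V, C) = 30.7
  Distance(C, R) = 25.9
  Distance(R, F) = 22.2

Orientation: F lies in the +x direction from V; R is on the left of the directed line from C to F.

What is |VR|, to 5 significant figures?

50.193

Checks: |CR| = 25.90 ✓; |RF| = 22.20 ✓.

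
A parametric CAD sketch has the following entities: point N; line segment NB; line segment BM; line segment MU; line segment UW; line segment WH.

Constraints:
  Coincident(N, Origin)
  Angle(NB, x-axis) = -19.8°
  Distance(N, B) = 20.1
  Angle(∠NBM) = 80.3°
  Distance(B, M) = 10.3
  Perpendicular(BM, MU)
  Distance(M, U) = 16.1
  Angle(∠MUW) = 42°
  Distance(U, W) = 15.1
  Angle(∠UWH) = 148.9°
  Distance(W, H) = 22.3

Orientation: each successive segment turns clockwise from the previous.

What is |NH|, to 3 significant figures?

37.6

∠MUW = 42.0° gives UW at 12.5° from the x-axis; with |UW| = 15.1, W = (14.6, -4.58). ∠UWH = 148.9° gives WH at -18.6° from the x-axis; with |WH| = 22.3, H = (35.7, -11.7). Then |NH| = |H − N| = 37.6.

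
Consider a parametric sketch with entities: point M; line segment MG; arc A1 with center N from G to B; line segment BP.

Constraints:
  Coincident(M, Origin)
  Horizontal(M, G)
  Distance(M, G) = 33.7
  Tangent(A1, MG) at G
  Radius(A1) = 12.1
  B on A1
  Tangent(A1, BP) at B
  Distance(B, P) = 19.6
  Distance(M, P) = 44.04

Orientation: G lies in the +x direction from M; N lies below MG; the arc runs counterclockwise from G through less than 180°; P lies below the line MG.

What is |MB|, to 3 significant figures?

27.0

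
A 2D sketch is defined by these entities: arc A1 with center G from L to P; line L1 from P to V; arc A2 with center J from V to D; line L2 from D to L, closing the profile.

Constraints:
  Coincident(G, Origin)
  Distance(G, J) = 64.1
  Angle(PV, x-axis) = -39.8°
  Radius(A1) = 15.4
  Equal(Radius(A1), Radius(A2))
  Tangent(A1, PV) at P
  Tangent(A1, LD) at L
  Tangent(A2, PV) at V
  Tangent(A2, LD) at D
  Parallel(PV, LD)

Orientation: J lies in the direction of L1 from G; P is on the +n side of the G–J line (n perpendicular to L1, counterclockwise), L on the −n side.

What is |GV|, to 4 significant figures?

65.92

Tangency of A1 to both parallel lines with radius 15.4 puts P and L at G ± 15.4·n: P = (9.858, 11.83), L = (-9.858, -11.83). Equal radii place V and D the same way about J: V = J + 15.4·n = (59.10, -29.20), D = J − 15.4·n = (39.39, -52.86). Then |GV| = |V − G| = 65.92.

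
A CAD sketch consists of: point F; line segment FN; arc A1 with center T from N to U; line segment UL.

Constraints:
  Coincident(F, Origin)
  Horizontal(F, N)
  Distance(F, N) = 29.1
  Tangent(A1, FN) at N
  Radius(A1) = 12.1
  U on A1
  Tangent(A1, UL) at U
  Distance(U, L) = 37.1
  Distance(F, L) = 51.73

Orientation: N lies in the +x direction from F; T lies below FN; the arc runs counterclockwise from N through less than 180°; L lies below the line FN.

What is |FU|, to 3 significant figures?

20.8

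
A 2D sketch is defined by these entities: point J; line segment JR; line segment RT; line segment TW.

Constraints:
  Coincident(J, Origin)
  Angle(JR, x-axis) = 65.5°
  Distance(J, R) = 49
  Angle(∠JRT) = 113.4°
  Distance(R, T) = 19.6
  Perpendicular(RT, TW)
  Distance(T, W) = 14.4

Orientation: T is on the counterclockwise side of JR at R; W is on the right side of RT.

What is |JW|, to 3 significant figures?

71.1

J is at the origin; JR runs at 65.5° with length 49.0, so R = 49.0·(cos 65.5°, sin 65.5°) = (20.3, 44.6). ∠JRT = 113.4°, so RT runs at 65.5° + (180° − 113.4°) = 132° from the x-axis; with |RT| = 19.6, T = R + 19.6·(cos 132°, sin 132°) = (7.18, 59.1). The perpendicularity gives TW at right angles to RT; with |TW| = 14.4 on the right of RT, W = T + 14.4·(0.742, 0.670) = (17.9, 68.8). Then |JW| = |W − J| = 71.1.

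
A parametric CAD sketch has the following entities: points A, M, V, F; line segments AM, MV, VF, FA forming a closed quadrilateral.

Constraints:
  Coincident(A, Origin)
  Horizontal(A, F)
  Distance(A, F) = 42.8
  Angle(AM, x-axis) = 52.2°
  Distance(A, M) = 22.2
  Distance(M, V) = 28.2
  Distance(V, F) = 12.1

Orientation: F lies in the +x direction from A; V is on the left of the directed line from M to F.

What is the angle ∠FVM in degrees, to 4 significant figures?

108.7°

A is at the origin; A and F share the same y with |AF| = 42.8 and F in +x, so F = (42.8, 0). AM runs at 52.2° with |AM| = 22.2, so M = (13.61, 17.54). V is determined by |MV| = 28.2 and |VF| = 12.1 together: it lies at the intersection of circle(M, 28.2) and circle(F, 12.1). With |MF| = 34.06, the foot of the radical line on MF is 26.55 from M and the perpendicular offset is √(28.2² − 26.55²) = 9.492. Taking the left-of-MF solution: V = (41.26, 12.00).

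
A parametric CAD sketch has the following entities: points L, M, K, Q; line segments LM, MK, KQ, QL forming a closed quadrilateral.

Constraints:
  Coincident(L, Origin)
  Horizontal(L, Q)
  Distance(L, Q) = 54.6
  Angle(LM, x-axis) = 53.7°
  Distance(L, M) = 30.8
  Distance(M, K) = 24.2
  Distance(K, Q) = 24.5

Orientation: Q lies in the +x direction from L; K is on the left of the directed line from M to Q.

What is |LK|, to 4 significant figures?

47.13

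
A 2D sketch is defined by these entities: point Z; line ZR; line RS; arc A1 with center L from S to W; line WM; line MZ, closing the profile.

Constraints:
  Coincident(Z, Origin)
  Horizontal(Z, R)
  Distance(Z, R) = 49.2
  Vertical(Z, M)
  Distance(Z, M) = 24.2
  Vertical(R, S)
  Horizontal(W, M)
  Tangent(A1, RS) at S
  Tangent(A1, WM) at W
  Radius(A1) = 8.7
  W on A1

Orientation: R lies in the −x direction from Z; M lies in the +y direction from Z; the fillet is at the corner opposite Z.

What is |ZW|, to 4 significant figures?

47.18

The virtual corner opposite Z is at (-49.20, 24.20). Tangency of A1 to RS means the radius LS is perpendicular to RS and the tangent condition forces LW to be normal to WM, with radius 8.7, so the center L sits 8.7 in from both sides at L = (-40.50, 15.50). That places the tangent points at S = (-49.20, 15.50) on RS and W = (-40.50, 24.20) on WM. Then |ZW| = |W − Z| = 47.18.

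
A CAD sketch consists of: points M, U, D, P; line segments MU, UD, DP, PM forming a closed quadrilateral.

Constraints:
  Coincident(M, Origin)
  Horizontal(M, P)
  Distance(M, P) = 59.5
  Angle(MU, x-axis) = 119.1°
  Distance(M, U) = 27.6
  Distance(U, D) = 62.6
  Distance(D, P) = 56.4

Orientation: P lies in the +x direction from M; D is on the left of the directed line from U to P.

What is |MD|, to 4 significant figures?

67.95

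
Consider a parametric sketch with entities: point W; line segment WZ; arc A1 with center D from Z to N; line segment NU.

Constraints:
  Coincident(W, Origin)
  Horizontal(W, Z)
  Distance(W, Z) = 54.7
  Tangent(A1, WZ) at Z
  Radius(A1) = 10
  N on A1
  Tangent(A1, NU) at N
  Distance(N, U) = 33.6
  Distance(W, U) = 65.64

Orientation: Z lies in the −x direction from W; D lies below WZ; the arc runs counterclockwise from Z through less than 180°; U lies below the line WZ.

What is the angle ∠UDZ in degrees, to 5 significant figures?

169.46°

Checks: |DN| = 10.00 ✓; ∠(DN, NU) = 90.00° ✓; |NU| = 33.60 ✓; |WU| = 65.64 ✓.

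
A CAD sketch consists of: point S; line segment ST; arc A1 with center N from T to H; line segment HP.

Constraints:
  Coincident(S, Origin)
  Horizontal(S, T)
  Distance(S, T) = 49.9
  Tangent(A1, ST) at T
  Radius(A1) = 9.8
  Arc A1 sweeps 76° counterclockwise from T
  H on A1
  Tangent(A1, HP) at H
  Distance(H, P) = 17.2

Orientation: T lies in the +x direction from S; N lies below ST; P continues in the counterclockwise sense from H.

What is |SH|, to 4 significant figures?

41.07

S is at the origin; S and T share the same y with |ST| = 49.9 and T on the +x side, so T = (49.90, 0.000). The tangent condition forces NT to be normal to ST, so N = T + (0, -9.8) = (49.90, -9.800). On A1, T sits at bearing 90° from N; a 76° counterclockwise sweep puts H at bearing 166°, so H = N + 9.8·(cos 166°, sin 166°) = (40.39, -7.429). Then |SH| = |H − S| = 41.07.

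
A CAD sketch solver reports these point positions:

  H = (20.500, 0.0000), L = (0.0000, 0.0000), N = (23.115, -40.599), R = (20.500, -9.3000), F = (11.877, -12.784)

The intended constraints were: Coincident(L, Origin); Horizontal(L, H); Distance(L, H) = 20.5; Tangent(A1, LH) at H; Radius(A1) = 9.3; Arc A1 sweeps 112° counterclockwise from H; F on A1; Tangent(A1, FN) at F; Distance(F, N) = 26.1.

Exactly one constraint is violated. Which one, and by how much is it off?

Distance(F, N) = 26.1 — off by 3.90.

L = (0.00, 0.00) ✓; L.y = 0.00, H.y = 0.00 ✓; |LH| = 20.50 ✓; ∠(RH, HL) = 90.00° ✓; |RH| = 9.300 ✓; bearing(R→F) − bearing(R→H) = 112.0° ✓; |RF| = 9.300 ✓; ∠(RF, FN) = 90.00° ✓; |FN| = 30.00 ✗.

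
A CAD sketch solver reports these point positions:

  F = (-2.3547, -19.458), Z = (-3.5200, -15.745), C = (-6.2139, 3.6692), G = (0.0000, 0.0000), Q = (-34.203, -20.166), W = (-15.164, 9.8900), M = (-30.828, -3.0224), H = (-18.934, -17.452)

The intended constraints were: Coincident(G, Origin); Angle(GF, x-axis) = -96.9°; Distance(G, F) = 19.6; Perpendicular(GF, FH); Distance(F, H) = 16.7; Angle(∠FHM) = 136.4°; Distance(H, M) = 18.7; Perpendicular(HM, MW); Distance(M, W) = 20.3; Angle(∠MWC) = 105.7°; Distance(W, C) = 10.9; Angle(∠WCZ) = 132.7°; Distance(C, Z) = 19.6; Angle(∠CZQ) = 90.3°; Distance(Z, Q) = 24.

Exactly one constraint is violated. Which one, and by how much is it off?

Distance(Z, Q) = 24 — off by 7.00.

G = (0.00, 0.00) ✓; GF at -96.90° ✓; |GF| = 19.60 ✓; ∠(GF, FH) = 90.00° ✓; |FH| = 16.70 ✓; ∠FHM = 136.4° ✓; |HM| = 18.70 ✓; ∠(HM, MW) = 90.00° ✓; |MW| = 20.30 ✓; ∠MWC = 105.7° ✓; |WC| = 10.90 ✓; ∠WCZ = 132.7° ✓; |CZ| = 19.60 ✓; ∠CZQ = 90.30° ✓; |ZQ| = 31.00 ✗.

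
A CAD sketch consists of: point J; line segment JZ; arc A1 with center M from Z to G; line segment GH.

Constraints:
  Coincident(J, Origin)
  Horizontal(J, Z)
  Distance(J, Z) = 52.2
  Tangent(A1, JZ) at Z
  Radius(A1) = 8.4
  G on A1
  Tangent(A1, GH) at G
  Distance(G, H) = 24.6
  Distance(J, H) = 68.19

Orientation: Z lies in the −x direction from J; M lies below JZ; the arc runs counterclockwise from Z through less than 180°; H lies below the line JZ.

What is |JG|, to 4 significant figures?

61.22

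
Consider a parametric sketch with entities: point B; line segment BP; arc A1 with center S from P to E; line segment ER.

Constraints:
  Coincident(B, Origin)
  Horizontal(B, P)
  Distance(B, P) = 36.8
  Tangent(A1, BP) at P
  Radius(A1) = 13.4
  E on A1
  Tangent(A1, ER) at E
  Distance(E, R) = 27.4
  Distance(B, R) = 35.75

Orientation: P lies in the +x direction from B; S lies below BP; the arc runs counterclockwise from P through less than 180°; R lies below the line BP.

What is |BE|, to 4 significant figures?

25.81

Checks: |SP| = 13.40 ✓; |SE| = 13.40 ✓; ∠(SE, ER) = 90.00° ✓; |ER| = 27.40 ✓; |BR| = 35.75 ✓.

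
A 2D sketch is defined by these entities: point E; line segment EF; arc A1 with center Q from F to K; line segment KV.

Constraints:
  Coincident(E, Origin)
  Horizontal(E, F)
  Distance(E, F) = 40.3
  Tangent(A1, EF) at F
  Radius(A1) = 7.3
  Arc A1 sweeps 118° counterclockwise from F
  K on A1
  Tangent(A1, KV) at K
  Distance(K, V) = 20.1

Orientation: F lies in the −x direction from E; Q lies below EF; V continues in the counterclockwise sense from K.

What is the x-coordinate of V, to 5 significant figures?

-37.309

E is at the origin; E and F share the same y with |EF| = 40.3 and F on the −x side, so F = (-40.300, 0.0000). Tangency of A1 to EF means the radius QF is perpendicular to EF, so Q = F + (0, -7.3) = (-40.300, -7.3000). On A1, F sits at bearing 90° from Q; a 118° counterclockwise sweep puts K at bearing 208°, so K = Q + 7.3·(cos 208°, sin 208°) = (-46.746, -10.727). A1 meets KV tangentially, so QK is at right angles to KV, so KV runs along (−sin 208°, cos 208°); with |KV| = 20.1, V = (-37.309, -28.474). So V.x = -37.309.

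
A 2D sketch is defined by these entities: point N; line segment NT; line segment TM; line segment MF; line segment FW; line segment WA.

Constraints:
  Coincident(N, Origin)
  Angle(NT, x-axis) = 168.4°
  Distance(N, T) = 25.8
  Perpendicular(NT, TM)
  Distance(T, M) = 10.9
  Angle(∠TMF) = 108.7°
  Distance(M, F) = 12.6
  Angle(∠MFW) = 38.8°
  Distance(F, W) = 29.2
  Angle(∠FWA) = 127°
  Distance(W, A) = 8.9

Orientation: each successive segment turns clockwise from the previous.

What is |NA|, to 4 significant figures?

39.81

∠MFW = 38.8° gives FW at -134.1° from the x-axis; with |FW| = 29.2, W = (-30.90, -3.547). ∠FWA = 127.0° gives WA at 172.9° from the x-axis; with |WA| = 8.9, A = (-39.73, -2.447). Then |NA| = |A − N| = 39.81.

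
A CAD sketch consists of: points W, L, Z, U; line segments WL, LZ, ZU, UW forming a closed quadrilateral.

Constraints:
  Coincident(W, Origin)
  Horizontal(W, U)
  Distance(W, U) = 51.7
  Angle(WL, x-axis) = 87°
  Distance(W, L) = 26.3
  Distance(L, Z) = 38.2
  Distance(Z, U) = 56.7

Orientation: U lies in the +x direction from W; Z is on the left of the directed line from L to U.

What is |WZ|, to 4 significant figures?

59.90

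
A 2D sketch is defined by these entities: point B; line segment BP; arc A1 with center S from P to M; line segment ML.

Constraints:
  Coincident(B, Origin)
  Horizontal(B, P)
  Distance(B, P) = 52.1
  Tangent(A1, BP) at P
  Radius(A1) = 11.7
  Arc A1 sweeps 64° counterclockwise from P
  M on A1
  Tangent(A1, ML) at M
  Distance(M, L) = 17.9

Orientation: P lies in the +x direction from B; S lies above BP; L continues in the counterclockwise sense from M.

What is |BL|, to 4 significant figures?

74.02

B is at the origin; B and P share the same y with |BP| = 52.1 and P on the +x side, so P = (52.10, 0.000). Tangency of A1 to BP means the radius SP is perpendicular to BP, so S = P + (0, 11.7) = (52.10, 11.70). On A1, P sits at bearing -90° from S; a 64° counterclockwise sweep puts M at bearing -26°, so M = S + 11.7·(cos -26°, sin -26°) = (62.62, 6.571). Tangency of A1 to ML means the radius SM is perpendicular to ML, so ML runs along (−sin -26°, cos -26°); with |ML| = 17.9, L = (70.46, 22.66). Then |BL| = |L − B| = 74.02.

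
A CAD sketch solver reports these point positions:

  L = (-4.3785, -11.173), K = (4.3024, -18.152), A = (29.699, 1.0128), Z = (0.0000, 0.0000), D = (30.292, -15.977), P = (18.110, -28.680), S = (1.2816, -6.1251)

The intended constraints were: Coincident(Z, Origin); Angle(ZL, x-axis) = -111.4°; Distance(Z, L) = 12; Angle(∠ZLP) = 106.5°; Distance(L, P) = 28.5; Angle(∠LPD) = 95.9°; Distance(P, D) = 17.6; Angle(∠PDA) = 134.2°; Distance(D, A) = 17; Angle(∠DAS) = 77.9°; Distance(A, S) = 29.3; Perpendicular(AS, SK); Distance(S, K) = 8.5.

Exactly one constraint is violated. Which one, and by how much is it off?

Distance(S, K) = 8.5 — off by 3.90.

Z = (0.00, 0.00) ✓; ZL at -111.4° ✓; |ZL| = 12.00 ✓; ∠ZLP = 106.5° ✓; |LP| = 28.50 ✓; ∠LPD = 95.90° ✓; |PD| = 17.60 ✓; ∠PDA = 134.2° ✓; |DA| = 17.00 ✓; ∠DAS = 77.90° ✓; |AS| = 29.30 ✓; ∠(AS, SK) = 90.00° ✓; |SK| = 12.40 ✗.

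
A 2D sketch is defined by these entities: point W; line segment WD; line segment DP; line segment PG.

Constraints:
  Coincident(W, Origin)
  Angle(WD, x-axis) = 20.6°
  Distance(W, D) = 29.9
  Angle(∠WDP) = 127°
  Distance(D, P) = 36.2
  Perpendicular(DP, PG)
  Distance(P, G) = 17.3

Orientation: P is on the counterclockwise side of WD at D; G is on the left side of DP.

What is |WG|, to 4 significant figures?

54.59

W is at the origin; WD runs at 20.6° with length 29.9, so D = 29.9·(cos 20.6°, sin 20.6°) = (27.99, 10.52). ∠WDP = 127.0°, so DP runs at 20.6° + (180° − 127.0°) = 73.60° from the x-axis; with |DP| = 36.2, P = D + 36.2·(cos 73.60°, sin 73.60°) = (38.21, 45.25). DP is perpendicular to PG; with |PG| = 17.3 on the left of DP, G = P + 17.3·(-0.9593, 0.2823) = (21.61, 50.13). Then |WG| = |G − W| = 54.59.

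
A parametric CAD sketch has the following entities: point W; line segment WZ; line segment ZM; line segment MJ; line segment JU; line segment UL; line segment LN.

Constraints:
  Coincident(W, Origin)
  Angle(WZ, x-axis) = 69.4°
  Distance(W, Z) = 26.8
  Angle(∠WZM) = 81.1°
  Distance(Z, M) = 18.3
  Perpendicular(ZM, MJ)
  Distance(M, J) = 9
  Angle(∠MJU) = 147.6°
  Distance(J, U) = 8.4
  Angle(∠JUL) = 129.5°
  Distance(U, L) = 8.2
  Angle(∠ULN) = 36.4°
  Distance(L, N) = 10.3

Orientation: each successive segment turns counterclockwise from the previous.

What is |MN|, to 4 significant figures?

11.27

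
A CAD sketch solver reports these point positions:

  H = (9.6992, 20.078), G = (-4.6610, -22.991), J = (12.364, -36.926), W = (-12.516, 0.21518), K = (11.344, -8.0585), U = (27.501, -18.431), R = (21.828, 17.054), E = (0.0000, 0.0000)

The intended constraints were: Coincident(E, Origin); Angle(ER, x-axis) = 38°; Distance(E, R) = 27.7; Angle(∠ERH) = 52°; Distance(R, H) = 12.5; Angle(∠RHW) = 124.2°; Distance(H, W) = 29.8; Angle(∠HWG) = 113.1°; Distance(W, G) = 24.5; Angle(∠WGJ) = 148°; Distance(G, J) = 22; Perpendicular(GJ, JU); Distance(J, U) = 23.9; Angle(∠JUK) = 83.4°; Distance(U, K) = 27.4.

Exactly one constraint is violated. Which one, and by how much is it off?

Distance(U, K) = 27.4 — off by 8.20.

E = (0.00, 0.00) ✓; ER at 38.00° ✓; |ER| = 27.70 ✓; ∠ERH = 52.00° ✓; |RH| = 12.50 ✓; ∠RHW = 124.2° ✓; |HW| = 29.80 ✓; ∠HWG = 113.1° ✓; |WG| = 24.50 ✓; ∠WGJ = 148.0° ✓; |GJ| = 22.00 ✓; ∠(GJ, JU) = 90.00° ✓; |JU| = 23.90 ✓; ∠JUK = 83.40° ✓; |UK| = 19.20 ✗.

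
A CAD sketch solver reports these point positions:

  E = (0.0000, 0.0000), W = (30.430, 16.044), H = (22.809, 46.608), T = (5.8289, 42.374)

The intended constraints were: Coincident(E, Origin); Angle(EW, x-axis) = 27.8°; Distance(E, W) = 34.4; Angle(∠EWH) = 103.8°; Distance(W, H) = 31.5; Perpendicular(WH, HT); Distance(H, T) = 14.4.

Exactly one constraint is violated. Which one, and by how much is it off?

Distance(H, T) = 14.4 — off by 3.10.

E = (0.00, 0.00) ✓; EW at 27.80° ✓; |EW| = 34.40 ✓; ∠EWH = 103.8° ✓; |WH| = 31.50 ✓; ∠(WH, HT) = 90.00° ✓; |HT| = 17.50 ✗.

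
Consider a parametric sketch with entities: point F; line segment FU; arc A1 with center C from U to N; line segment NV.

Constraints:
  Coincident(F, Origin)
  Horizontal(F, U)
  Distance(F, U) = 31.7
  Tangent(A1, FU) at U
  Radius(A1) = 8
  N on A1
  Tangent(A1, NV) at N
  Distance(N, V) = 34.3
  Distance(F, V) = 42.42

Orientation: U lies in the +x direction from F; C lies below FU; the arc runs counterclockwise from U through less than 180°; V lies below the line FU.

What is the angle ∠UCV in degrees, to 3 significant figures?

153°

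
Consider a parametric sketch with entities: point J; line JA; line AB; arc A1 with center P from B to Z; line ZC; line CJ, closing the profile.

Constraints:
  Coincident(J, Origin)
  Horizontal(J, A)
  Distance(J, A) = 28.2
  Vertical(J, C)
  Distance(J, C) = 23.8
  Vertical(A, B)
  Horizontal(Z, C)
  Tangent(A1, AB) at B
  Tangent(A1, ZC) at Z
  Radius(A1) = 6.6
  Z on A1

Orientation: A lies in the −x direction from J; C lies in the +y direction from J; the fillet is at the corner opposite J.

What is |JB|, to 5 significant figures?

33.032

J is at the origin; J and A share the same y with |JA| = 28.2 and A on the −x side, so A = (-28.200, 0.0000). J and C share the same x with |JC| = 23.8 and C on the +y side, so C = (0.0000, 23.800). The virtual corner opposite J is at (-28.200, 23.800). Since A1 is tangent to AB there, PB ⟂ AB and the tangent condition forces PZ to be normal to ZC, with radius 6.6, so the center P sits 6.6 in from both sides at P = (-21.600, 17.200). That places the tangent points at B = (-28.200, 17.200) on AB and Z = (-21.600, 23.800) on ZC. Then |JB| = |B − J| = 33.032.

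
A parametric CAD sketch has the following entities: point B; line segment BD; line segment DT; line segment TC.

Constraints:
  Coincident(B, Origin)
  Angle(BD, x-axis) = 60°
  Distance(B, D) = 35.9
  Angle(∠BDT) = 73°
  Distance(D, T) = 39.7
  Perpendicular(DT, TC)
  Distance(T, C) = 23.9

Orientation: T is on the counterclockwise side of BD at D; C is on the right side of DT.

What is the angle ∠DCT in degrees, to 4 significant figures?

58.95°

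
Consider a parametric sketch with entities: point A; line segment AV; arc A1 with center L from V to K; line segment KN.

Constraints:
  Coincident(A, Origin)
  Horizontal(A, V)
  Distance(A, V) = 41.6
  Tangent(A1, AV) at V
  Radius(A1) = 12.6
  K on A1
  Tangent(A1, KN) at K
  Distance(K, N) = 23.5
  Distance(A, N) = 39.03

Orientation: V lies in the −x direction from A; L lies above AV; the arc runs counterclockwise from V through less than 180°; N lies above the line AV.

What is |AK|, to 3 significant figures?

30.9

Checks: |LK| = 12.60 ✓; ∠(LK, KN) = 90.00° ✓; |KN| = 23.50 ✓; |AN| = 39.03 ✓.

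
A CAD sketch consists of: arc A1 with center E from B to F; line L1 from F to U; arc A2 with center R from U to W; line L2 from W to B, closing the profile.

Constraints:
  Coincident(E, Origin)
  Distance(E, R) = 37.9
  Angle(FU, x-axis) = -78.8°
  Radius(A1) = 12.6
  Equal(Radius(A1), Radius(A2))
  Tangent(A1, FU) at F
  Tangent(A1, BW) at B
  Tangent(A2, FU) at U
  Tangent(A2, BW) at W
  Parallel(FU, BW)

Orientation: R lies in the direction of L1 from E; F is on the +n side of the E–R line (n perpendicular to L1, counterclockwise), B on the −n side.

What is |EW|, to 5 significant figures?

39.940

The slot axis is L1's direction at -78.8°, so u = (cos -78.8°, sin -78.8°) = (0.19423, -0.98096) and n = (−sin -78.8°, cos -78.8°) = (0.98096, 0.19423). E is at the origin and R lies 37.9 along u from E, so R = 37.9·u = (7.3615, -37.178). Tangency of A1 to both parallel lines with radius 12.6 puts F and B at E ± 12.6·n: F = (12.360, 2.4474), B = (-12.360, -2.4474). Equal radii place U and W the same way about R: U = R + 12.6·n = (19.722, -34.731), W = R − 12.6·n = (-4.9986, -39.626). Then |EW| = |W − E| = 39.940.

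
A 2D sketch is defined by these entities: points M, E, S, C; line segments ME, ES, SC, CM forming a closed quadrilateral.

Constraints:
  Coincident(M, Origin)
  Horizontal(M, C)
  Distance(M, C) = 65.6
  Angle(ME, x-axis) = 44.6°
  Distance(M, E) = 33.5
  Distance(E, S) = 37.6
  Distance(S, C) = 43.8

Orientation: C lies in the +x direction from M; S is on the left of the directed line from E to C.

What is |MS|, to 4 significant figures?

70.59

Checks: |ES| = 37.60 ✓; |SC| = 43.80 ✓.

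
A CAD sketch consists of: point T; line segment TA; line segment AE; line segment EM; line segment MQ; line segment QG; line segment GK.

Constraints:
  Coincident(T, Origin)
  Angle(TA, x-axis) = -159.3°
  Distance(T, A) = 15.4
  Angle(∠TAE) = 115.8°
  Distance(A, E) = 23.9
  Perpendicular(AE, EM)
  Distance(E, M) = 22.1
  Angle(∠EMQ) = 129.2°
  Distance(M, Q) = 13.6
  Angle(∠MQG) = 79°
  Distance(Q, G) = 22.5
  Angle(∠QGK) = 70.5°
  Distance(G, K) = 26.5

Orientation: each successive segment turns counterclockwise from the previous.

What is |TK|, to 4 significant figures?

36.31

T is at the origin; TA runs at -159.3° with length 15.4, so A = (-14.41, -5.444). ∠TAE = 115.8° gives AE at -95.10° from the x-axis; with |AE| = 23.9, E = (-16.53, -29.25). AE ⟂ EM, so EM runs at -5.100°; with |EM| = 22.1, M = (5.482, -31.21). ∠EMQ = 129.2° gives MQ at 45.70° from the x-axis; with |MQ| = 13.6, Q = (14.98, -21.48). ∠MQG = 79.0° gives QG at 146.7° from the x-axis; with |QG| = 22.5, G = (-3.825, -9.127). ∠QGK = 70.5° gives GK at -103.8° from the x-axis; with |GK| = 26.5, K = (-10.15, -34.86). Then |TK| = |K − T| = 36.31.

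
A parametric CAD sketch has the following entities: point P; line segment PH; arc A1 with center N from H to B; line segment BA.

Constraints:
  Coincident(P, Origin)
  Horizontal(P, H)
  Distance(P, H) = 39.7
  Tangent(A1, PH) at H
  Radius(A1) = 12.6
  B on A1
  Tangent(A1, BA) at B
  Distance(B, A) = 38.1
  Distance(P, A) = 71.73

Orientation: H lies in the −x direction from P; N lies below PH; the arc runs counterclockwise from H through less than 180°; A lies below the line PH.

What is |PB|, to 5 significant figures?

53.952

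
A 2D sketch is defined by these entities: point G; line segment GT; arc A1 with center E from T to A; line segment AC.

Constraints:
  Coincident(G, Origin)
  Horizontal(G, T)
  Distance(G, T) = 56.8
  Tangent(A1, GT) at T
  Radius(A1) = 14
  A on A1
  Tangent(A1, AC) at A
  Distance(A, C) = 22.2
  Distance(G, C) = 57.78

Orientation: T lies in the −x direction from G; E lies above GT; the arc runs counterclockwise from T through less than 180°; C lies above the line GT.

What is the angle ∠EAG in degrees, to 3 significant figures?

157°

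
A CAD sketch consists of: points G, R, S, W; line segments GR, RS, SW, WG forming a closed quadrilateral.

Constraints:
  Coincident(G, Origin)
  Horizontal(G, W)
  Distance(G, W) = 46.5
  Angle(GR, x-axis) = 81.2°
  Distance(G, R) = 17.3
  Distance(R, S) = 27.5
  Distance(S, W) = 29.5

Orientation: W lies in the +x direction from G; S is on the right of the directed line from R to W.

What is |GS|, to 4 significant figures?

18.60

G is at the origin; G and W share the same y with |GW| = 46.5 and W in +x, so W = (46.5, 0). GR runs at 81.2° with |GR| = 17.3, so R = (2.647, 17.10). S is determined by |RS| = 27.5 and |SW| = 29.5 together: it lies at the intersection of circle(R, 27.5) and circle(W, 29.5). With |RW| = 47.07, the foot of the radical line on RW is 22.32 from R and the perpendicular offset is √(27.5² − 22.32²) = 16.06. Taking the right-of-RW solution: S = (17.61, -5.975).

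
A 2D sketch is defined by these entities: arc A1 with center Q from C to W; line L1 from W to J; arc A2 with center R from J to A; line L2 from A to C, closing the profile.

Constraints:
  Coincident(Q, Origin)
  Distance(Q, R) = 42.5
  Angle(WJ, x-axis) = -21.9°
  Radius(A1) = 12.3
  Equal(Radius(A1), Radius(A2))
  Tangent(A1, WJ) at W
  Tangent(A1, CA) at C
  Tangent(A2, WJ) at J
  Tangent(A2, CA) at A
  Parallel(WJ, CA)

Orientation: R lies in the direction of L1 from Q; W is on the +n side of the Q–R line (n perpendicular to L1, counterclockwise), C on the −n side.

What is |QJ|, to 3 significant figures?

44.2

The slot axis is L1's direction at -21.9°, so u = (cos -21.9°, sin -21.9°) = (0.928, -0.373) and n = (−sin -21.9°, cos -21.9°) = (0.373, 0.928). Q is at the origin and R lies 42.5 along u from Q, so R = 42.5·u = (39.4, -15.9). Tangency of A1 to both parallel lines with radius 12.3 puts W and C at Q ± 12.3·n: W = (4.59, 11.4), C = (-4.59, -11.4). Equal radii place J and A the same way about R: J = R + 12.3·n = (44.0, -4.44), A = R − 12.3·n = (34.8, -27.3). Then |QJ| = |J − Q| = 44.2.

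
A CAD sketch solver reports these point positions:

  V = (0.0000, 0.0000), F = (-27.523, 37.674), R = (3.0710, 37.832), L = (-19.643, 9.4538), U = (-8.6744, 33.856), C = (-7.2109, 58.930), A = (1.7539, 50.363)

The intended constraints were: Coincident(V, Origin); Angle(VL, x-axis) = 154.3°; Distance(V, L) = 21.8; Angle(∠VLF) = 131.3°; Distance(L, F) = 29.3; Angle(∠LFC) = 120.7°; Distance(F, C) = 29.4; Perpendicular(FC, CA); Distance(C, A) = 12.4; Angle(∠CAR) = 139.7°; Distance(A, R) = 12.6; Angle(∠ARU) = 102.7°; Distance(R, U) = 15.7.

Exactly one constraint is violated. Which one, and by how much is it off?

Distance(R, U) = 15.7 — off by 3.30.

V = (0.00, 0.00) ✓; VL at 154.3° ✓; |VL| = 21.80 ✓; ∠VLF = 131.3° ✓; |LF| = 29.30 ✓; ∠LFC = 120.7° ✓; |FC| = 29.40 ✓; ∠(FC, CA) = 90.00° ✓; |CA| = 12.40 ✓; ∠CAR = 139.7° ✓; |AR| = 12.60 ✓; ∠ARU = 102.7° ✓; |RU| = 12.40 ✗.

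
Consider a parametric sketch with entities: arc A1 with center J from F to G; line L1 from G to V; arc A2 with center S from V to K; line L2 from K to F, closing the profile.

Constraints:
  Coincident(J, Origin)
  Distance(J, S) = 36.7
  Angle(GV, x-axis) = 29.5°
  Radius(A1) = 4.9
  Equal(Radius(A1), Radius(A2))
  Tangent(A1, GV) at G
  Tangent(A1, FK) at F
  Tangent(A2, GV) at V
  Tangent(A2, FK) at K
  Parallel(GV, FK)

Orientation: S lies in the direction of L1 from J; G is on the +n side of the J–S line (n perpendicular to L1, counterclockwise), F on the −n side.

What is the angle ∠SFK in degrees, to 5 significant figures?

7.6049°

The slot axis is L1's direction at 29.5°, so u = (cos 29.5°, sin 29.5°) = (0.87036, 0.49242) and n = (−sin 29.5°, cos 29.5°) = (-0.49242, 0.87036). J is at the origin and S lies 36.7 along u from J, so S = 36.7·u = (31.942, 18.072). Tangency of A1 to both parallel lines with radius 4.9 puts G and F at J ± 4.9·n: G = (-2.4129, 4.2647), F = (2.4129, -4.2647). Equal radii place V and K the same way about S: V = S + 4.9·n = (29.529, 22.337), K = S − 4.9·n = (34.355, 13.807). Then cos ∠SFK = FS·FK / (|FS||FK|), giving 7.6049°.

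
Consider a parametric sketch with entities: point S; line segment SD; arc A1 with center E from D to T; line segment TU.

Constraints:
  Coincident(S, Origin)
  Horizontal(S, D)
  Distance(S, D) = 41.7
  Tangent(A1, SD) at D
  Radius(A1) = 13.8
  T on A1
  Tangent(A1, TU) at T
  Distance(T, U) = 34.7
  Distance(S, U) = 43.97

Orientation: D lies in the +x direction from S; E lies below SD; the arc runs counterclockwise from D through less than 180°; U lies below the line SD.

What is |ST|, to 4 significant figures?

30.16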